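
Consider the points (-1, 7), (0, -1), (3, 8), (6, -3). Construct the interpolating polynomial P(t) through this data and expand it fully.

P(t) = -(139/252)t^3 + (971/252)t^2 - (151/42)t - 1

Build the Lagrange basis polynomials:
L_0(t) = t(t - 3)(t - 6) / [-28] = -(1/28)t^3 + (9/28)t^2 - (9/14)t
L_1(t) = (t + 1)(t - 3)(t - 6) / [18] = (1/18)t^3 - (4/9)t^2 + (1/2)t + 1
L_2(t) = (t + 1)t(t - 6) / [-36] = -(1/36)t^3 + (5/36)t^2 + (1/6)t
L_3(t) = (t + 1)t(t - 3) / [126] = (1/126)t^3 - (1/63)t^2 - (1/42)t
P(t) = 7·L_0 + (-1)·L_1 + 8·L_2 + (-3)·L_3
  7·L_0(t) = -(1/4)t^3 + (9/4)t^2 - (9/2)t
  (-1)·L_1(t) = -(1/18)t^3 + (4/9)t^2 - (1/2)t - 1
  8·L_2(t) = -(2/9)t^3 + (10/9)t^2 + (4/3)t
  (-3)·L_3(t) = -(1/42)t^3 + (1/21)t^2 + (1/14)t
Adding term by term: -(139/252)t^3 + (971/252)t^2 - (151/42)t - 1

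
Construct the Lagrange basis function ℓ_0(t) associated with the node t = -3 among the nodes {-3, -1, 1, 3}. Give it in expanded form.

ℓ_0(t) = (t + 1)(t - 1)(t - 3) / [(-2)·(-4)·(-6)]
       = (t^3 - 3t^2 - t + 3) / (-48)

ℓ_0(t) = -(1/48)t^3 + (1/16)t^2 + (1/48)t - 1/16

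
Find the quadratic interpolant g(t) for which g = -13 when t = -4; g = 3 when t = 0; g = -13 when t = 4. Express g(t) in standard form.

Newton's divided differences:
g[-4,0] = (3 - (-13)) / (0 - (-4)) = 4
g[0,4] = (-13 - 3) / (4 - 0) = -4
g[-4,0,4] = (-4 - 4) / (4 - (-4)) = -1
g(t) = -13 + 4·(t + 4) + (-1)·(t + 4)t
Expanding: g(t) = -t^2 + 3

g(t) = -t^2 + 3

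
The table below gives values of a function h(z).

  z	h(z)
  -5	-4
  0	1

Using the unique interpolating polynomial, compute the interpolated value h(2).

3

Evaluate each Lagrange basis at z = 2:
L_0(2) = (2)/[(-5)] = -2/5
L_1(2) = (7)/[(5)] = 7/5
Sum: (-4)·(-2/5) + 1·(7/5) = 3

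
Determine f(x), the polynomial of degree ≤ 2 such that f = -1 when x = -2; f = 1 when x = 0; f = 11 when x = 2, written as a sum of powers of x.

L_0(x) = x(x - 2) / [8] = (1/8)x^2 - (1/4)x
L_1(x) = (x + 2)(x - 2) / [-4] = -(1/4)x^2 + 1
L_2(x) = (x + 2)x / [8] = (1/8)x^2 + (1/4)x
f(x) = (-1)·L_0 + 1·L_1 + 11·L_2
  (-1)·L_0(x) = -(1/8)x^2 + (1/4)x
  1·L_1(x) = -(1/4)x^2 + 1
  11·L_2(x) = (11/8)x^2 + (11/4)x
Adding term by term: x^2 + 3x + 1

f(x) = x^2 + 3x + 1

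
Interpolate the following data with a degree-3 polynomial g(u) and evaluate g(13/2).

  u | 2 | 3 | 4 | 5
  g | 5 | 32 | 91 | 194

L_0(13/2) = (7/2)·(5/2)·(3/2)/[(-1)·(-2)·(-3)] = -35/16
L_1(13/2) = (9/2)·(5/2)·(3/2)/[(1)·(-1)·(-2)] = 135/16
L_2(13/2) = (9/2)·(7/2)·(3/2)/[(2)·(1)·(-1)] = -189/16
L_3(13/2) = (9/2)·(7/2)·(5/2)/[(3)·(2)·(1)] = 105/16
Sum: 5·(-35/16) + 32·(135/16) + 91·(-189/16) + 194·(105/16) = 1829/4

1829/4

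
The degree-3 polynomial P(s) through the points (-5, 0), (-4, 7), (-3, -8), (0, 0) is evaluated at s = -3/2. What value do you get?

-1001/32

Evaluate each Lagrange basis at s = -3/2:
L_0(-3/2) = (5/2)·(3/2)·(-3/2)/[(-1)·(-2)·(-5)] = 9/16
L_1(-3/2) = (7/2)·(3/2)·(-3/2)/[(1)·(-1)·(-4)] = -63/32
L_2(-3/2) = (7/2)·(5/2)·(-3/2)/[(2)·(1)·(-3)] = 35/16
L_3(-3/2) = (7/2)·(5/2)·(3/2)/[(5)·(4)·(3)] = 7/32
Sum: 0 + 7·(-63/32) + (-8)·(35/16) + 0 = -1001/32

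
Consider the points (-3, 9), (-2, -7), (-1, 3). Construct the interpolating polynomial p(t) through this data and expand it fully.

Newton's divided differences:
p[-3,-2] = (-7 - 9) / (-2 - (-3)) = -16
p[-2,-1] = (3 - (-7)) / (-1 - (-2)) = 10
p[-3,-2,-1] = (10 - (-16)) / (-1 - (-3)) = 13
p(t) = 9 + (-16)·(t + 3) + 13·(t + 3)(t + 2)
Expanding: p(t) = 13t^2 + 49t + 39

p(t) = 13t^2 + 49t + 39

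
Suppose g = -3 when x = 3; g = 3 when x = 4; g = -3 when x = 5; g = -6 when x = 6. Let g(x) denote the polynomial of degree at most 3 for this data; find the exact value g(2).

Evaluate each Lagrange basis at x = 2:
L_0(2) = (-2)·(-3)·(-4)/[(-1)·(-2)·(-3)] = 4
L_1(2) = (-1)·(-3)·(-4)/[(1)·(-1)·(-2)] = -6
L_2(2) = (-1)·(-2)·(-4)/[(2)·(1)·(-1)] = 4
L_3(2) = (-1)·(-2)·(-3)/[(3)·(2)·(1)] = -1
Sum: (-3)·(4) + 3·(-6) + (-3)·(4) + (-6)·(-1) = -36

-36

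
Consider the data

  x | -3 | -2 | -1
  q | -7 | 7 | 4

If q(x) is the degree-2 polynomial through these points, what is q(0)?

L_0(0) = (2)·(1)/[(-1)·(-2)] = 1
L_1(0) = (3)·(1)/[(1)·(-1)] = -3
L_2(0) = (3)·(2)/[(2)·(1)] = 3
Sum: (-7)·(1) + 7·(-3) + 4·(3) = -16

-16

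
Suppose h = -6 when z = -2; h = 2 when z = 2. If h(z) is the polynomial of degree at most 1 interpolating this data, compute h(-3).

Evaluate each Lagrange basis at z = -3:
L_0(-3) = (-5)/[(-4)] = 5/4
L_1(-3) = (-1)/[(4)] = -1/4
Sum: (-6)·(5/4) + 2·(-1/4) = -8

-8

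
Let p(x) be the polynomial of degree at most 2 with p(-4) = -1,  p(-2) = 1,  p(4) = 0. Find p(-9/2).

-323/192

L_0(-9/2) = (-5/2)·(-17/2)/[(-2)·(-8)] = 85/64
L_1(-9/2) = (-1/2)·(-17/2)/[(2)·(-6)] = -17/48
L_2(-9/2) = (-1/2)·(-5/2)/[(8)·(6)] = 5/192
Sum: (-1)·(85/64) + 1·(-17/48) + 0 = -323/192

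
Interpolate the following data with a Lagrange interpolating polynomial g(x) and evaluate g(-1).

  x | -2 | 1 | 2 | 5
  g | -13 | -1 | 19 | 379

1

Evaluate each Lagrange basis at x = -1:
L_0(-1) = (-2)·(-3)·(-6)/[(-3)·(-4)·(-7)] = 3/7
L_1(-1) = (1)·(-3)·(-6)/[(3)·(-1)·(-4)] = 3/2
L_2(-1) = (1)·(-2)·(-6)/[(4)·(1)·(-3)] = -1
L_3(-1) = (1)·(-2)·(-3)/[(7)·(4)·(3)] = 1/14
Sum: (-13)·(3/7) + (-1)·(3/2) + 19·(-1) + 379·(1/14) = 1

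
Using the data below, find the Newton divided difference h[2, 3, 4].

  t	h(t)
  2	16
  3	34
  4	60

h[2,3] = (34 - 16) / (3 - 2) = 18
h[3,4] = (60 - 34) / (4 - 3) = 26
h[2,3,4] = (26 - 18) / (4 - 2) = 4

4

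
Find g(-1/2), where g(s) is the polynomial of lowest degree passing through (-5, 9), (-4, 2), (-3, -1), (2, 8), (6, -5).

L_0(-1/2) = (7/2)·(5/2)·(-5/2)·(-13/2)/[(-1)·(-2)·(-7)·(-11)] = 325/352
L_1(-1/2) = (9/2)·(5/2)·(-5/2)·(-13/2)/[(1)·(-1)·(-6)·(-10)] = -195/64
L_2(-1/2) = (9/2)·(7/2)·(-5/2)·(-13/2)/[(2)·(1)·(-5)·(-9)] = 91/32
L_3(-1/2) = (9/2)·(7/2)·(5/2)·(-13/2)/[(7)·(6)·(5)·(-4)] = 39/128
L_4(-1/2) = (9/2)·(7/2)·(5/2)·(-5/2)/[(11)·(10)·(9)·(4)] = -35/1408
Sum: 9·(325/352) + 2·(-195/64) + (-1)·(91/32) + 8·(39/128) + (-5)·(-35/1408) = 2723/1408

2723/1408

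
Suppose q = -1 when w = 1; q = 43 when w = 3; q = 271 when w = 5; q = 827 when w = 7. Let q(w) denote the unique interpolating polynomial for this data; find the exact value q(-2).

Evaluate each Lagrange basis at w = -2:
L_0(-2) = (-5)·(-7)·(-9)/[(-2)·(-4)·(-6)] = 105/16
L_1(-2) = (-3)·(-7)·(-9)/[(2)·(-2)·(-4)] = -189/16
L_2(-2) = (-3)·(-5)·(-9)/[(4)·(2)·(-2)] = 135/16
L_3(-2) = (-3)·(-5)·(-7)/[(6)·(4)·(2)] = -35/16
Sum: (-1)·(105/16) + 43·(-189/16) + 271·(135/16) + 827·(-35/16) = -37

-37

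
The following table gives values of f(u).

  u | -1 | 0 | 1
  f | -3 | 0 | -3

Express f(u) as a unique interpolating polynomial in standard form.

f(u) = -3u^2

Newton's divided differences:
f[-1,0] = (0 - (-3)) / (0 - (-1)) = 3
f[0,1] = (-3 - 0) / (1 - 0) = -3
f[-1,0,1] = (-3 - 3) / (1 - (-1)) = -3
f(u) = -3 + 3·(u + 1) + (-3)·(u + 1)u
Expanding: f(u) = -3u^2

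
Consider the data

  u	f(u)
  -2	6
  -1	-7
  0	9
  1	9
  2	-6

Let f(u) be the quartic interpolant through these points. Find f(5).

559

Evaluate each Lagrange basis at u = 5:
L_0(5) = (6)·(5)·(4)·(3)/[(-1)·(-2)·(-3)·(-4)] = 15
L_1(5) = (7)·(5)·(4)·(3)/[(1)·(-1)·(-2)·(-3)] = -70
L_2(5) = (7)·(6)·(4)·(3)/[(2)·(1)·(-1)·(-2)] = 126
L_3(5) = (7)·(6)·(5)·(3)/[(3)·(2)·(1)·(-1)] = -105
L_4(5) = (7)·(6)·(5)·(4)/[(4)·(3)·(2)·(1)] = 35
Sum: 6·(15) + (-7)·(-70) + 9·(126) + 9·(-105) + (-6)·(35) = 559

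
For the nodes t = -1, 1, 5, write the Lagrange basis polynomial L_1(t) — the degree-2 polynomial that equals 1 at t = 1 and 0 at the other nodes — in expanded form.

L_1(t) = -(1/8)t^2 + (1/2)t + 5/8

L_1(t) = (t + 1)(t - 5) / [(2)·(-4)]
       = (t^2 - 4t - 5) / (-8)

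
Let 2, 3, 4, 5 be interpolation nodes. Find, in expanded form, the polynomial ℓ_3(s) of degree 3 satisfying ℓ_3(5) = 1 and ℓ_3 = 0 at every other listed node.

ℓ_3(s) = (1/6)s^3 - (3/2)s^2 + (13/3)s - 4

ℓ_3(s) = (s - 2)(s - 3)(s - 4) / [(3)·(2)·(1)]
       = (s^3 - 9s^2 + 26s - 24) / (6)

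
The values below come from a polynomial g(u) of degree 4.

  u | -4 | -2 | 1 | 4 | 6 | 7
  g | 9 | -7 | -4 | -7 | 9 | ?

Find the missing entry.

896/25

The 5 known values determine g uniquely (degree ≤ 4).
Evaluate each Lagrange basis at u = 7:
L_0(7) = (9)·(6)·(3)·(1)/[(-2)·(-5)·(-8)·(-10)] = 81/400
L_1(7) = (11)·(6)·(3)·(1)/[(2)·(-3)·(-6)·(-8)] = -11/16
L_2(7) = (11)·(9)·(3)·(1)/[(5)·(3)·(-3)·(-5)] = 33/25
L_3(7) = (11)·(9)·(6)·(1)/[(8)·(6)·(3)·(-2)] = -33/16
L_4(7) = (11)·(9)·(6)·(3)/[(10)·(8)·(5)·(2)] = 891/400
Sum: 9·(81/400) + (-7)·(-11/16) + (-4)·(33/25) + (-7)·(-33/16) + 9·(891/400) = 896/25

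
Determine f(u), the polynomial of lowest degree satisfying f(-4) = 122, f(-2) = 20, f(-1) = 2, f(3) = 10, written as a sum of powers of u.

Build the Lagrange basis polynomials:
L_0(u) = (u + 2)(u + 1)(u - 3) / [-42] = -(1/42)u^3 + (1/6)u + 1/7
L_1(u) = (u + 4)(u + 1)(u - 3) / [10] = (1/10)u^3 + (1/5)u^2 - (11/10)u - 6/5
L_2(u) = (u + 4)(u + 2)(u - 3) / [-12] = -(1/12)u^3 - (1/4)u^2 + (5/6)u + 2
L_3(u) = (u + 4)(u + 2)(u + 1) / [140] = (1/140)u^3 + (1/20)u^2 + (1/10)u + 2/35
f(u) = 122·L_0 + 20·L_1 + 2·L_2 + 10·L_3
  122·L_0(u) = -(61/21)u^3 + (61/3)u + 122/7
  20·L_1(u) = 2u^3 + 4u^2 - 22u - 24
  2·L_2(u) = -(1/6)u^3 - (1/2)u^2 + (5/3)u + 4
  10·L_3(u) = (1/14)u^3 + (1/2)u^2 + u + 4/7
Adding term by term: -u^3 + 4u^2 + u - 2

f(u) = -u^3 + 4u^2 + u - 2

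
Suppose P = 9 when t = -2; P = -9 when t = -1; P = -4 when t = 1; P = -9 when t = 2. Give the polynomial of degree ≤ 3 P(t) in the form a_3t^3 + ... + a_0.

P(t) = -(7/3)t^3 + (13/6)t^2 + (29/6)t - 26/3

Build the Lagrange basis polynomials:
L_0(t) = (t + 1)(t - 1)(t - 2) / [-12] = -(1/12)t^3 + (1/6)t^2 + (1/12)t - 1/6
L_1(t) = (t + 2)(t - 1)(t - 2) / [6] = (1/6)t^3 - (1/6)t^2 - (2/3)t + 2/3
L_2(t) = (t + 2)(t + 1)(t - 2) / [-6] = -(1/6)t^3 - (1/6)t^2 + (2/3)t + 2/3
L_3(t) = (t + 2)(t + 1)(t - 1) / [12] = (1/12)t^3 + (1/6)t^2 - (1/12)t - 1/6
P(t) = 9·L_0 + (-9)·L_1 + (-4)·L_2 + (-9)·L_3
  9·L_0(t) = -(3/4)t^3 + (3/2)t^2 + (3/4)t - 3/2
  (-9)·L_1(t) = -(3/2)t^3 + (3/2)t^2 + 6t - 6
  (-4)·L_2(t) = (2/3)t^3 + (2/3)t^2 - (8/3)t - 8/3
  (-9)·L_3(t) = -(3/4)t^3 - (3/2)t^2 + (3/4)t + 3/2
Adding term by term: -(7/3)t^3 + (13/6)t^2 + (29/6)t - 26/3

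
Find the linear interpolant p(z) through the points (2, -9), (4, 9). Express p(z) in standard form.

Build the Lagrange basis polynomials:
L_0(z) = (z - 4) / [-2] = -(1/2)z + 2
L_1(z) = (z - 2) / [2] = (1/2)z - 1
p(z) = (-9)·L_0 + 9·L_1
  (-9)·L_0(z) = (9/2)z - 18
  9·L_1(z) = (9/2)z - 9
Adding term by term: 9z - 27

p(z) = 9z - 27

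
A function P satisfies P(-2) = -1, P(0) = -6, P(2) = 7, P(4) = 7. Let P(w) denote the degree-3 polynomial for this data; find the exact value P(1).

L_0(1) = (1)·(-1)·(-3)/[(-2)·(-4)·(-6)] = -1/16
L_1(1) = (3)·(-1)·(-3)/[(2)·(-2)·(-4)] = 9/16
L_2(1) = (3)·(1)·(-3)/[(4)·(2)·(-2)] = 9/16
L_3(1) = (3)·(1)·(-1)/[(6)·(4)·(2)] = -1/16
Sum: (-1)·(-1/16) + (-6)·(9/16) + 7·(9/16) + 7·(-1/16) = 3/16

3/16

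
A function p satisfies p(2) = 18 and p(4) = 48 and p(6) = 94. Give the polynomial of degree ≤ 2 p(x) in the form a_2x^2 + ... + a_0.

p(x) = 2x^2 + 3x + 4

L_0(x) = (x - 4)(x - 6) / [8] = (1/8)x^2 - (5/4)x + 3
L_1(x) = (x - 2)(x - 6) / [-4] = -(1/4)x^2 + 2x - 3
L_2(x) = (x - 2)(x - 4) / [8] = (1/8)x^2 - (3/4)x + 1
p(x) = 18·L_0 + 48·L_1 + 94·L_2
  18·L_0(x) = (9/4)x^2 - (45/2)x + 54
  48·L_1(x) = -12x^2 + 96x - 144
  94·L_2(x) = (47/4)x^2 - (141/2)x + 94
Adding term by term: 2x^2 + 3x + 4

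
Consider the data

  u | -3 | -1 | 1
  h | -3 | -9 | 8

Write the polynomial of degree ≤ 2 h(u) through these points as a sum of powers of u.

Newton's divided differences:
h[-3,-1] = (-9 - (-3)) / (-1 - (-3)) = -3
h[-1,1] = (8 - (-9)) / (1 - (-1)) = 17/2
h[-3,-1,1] = (17/2 - (-3)) / (1 - (-3)) = 23/8
h(u) = -3 + (-3)·(u + 3) + (23/8)·(u + 3)(u + 1)
Expanding: h(u) = (23/8)u^2 + (17/2)u - 27/8

h(u) = (23/8)u^2 + (17/2)u - 27/8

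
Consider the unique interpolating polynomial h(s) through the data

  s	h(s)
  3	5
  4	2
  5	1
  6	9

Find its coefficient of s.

269/6

L_0(s) = (s - 4)(s - 5)(s - 6) / [-6] = -(1/6)s^3 + (5/2)s^2 - (37/3)s + 20
L_1(s) = (s - 3)(s - 5)(s - 6) / [2] = (1/2)s^3 - 7s^2 + (63/2)s - 45
L_2(s) = (s - 3)(s - 4)(s - 6) / [-2] = -(1/2)s^3 + (13/2)s^2 - 27s + 36
L_3(s) = (s - 3)(s - 4)(s - 5) / [6] = (1/6)s^3 - 2s^2 + (47/6)s - 10
h(s) = 5·L_0 + 2·L_1 + 1·L_2 + 9·L_3
Only the coefficient of s is needed; take it from each L_i and combine:
5·(-37/3) + 2·(63/2) + 1·(-27) + 9·(47/6) = 269/6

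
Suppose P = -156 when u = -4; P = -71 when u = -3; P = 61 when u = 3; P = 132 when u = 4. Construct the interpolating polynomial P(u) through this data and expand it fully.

Newton's divided differences:
P[-4,-3] = (-71 - (-156)) / (-3 - (-4)) = 85
P[-3,3] = (61 - (-71)) / (3 - (-3)) = 22
P[3,4] = (132 - 61) / (4 - 3) = 71
P[-4,-3,3] = (22 - 85) / (3 - (-4)) = -9
P[-3,3,4] = (71 - 22) / (4 - (-3)) = 7
P[-4,-3,3,4] = (7 - (-9)) / (4 - (-4)) = 2
P(u) = -156 + 85·(u + 4) + (-9)·(u + 4)(u + 3) + 2·(u + 4)(u + 3)(u - 3)
Expanding: P(u) = 2u^3 - u^2 + 4u + 4

P(u) = 2u^3 - u^2 + 4u + 4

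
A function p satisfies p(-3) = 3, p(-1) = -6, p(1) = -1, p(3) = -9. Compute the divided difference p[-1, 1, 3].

p[-1,1] = (-1 - (-6)) / (1 - (-1)) = 5/2
p[1,3] = (-9 - (-1)) / (3 - 1) = -4
p[-1,1,3] = (-4 - 5/2) / (3 - (-1)) = -13/8

-13/8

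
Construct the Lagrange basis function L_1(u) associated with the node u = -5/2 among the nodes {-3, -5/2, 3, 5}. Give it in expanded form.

L_1(u) = (8/165)u^3 - (8/33)u^2 - (24/55)u + 24/11

L_1(u) = (u + 3)(u - 3)(u - 5) / [(1/2)·(-11/2)·(-15/2)]
       = (u^3 - 5u^2 - 9u + 45) / (165/8)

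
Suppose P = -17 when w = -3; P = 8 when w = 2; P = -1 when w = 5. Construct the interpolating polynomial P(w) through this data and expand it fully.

P(w) = -w^2 + 4w + 4

Build the Lagrange basis polynomials:
L_0(w) = (w - 2)(w - 5) / [40] = (1/40)w^2 - (7/40)w + 1/4
L_1(w) = (w + 3)(w - 5) / [-15] = -(1/15)w^2 + (2/15)w + 1
L_2(w) = (w + 3)(w - 2) / [24] = (1/24)w^2 + (1/24)w - 1/4
P(w) = (-17)·L_0 + 8·L_1 + (-1)·L_2
  (-17)·L_0(w) = -(17/40)w^2 + (119/40)w - 17/4
  8·L_1(w) = -(8/15)w^2 + (16/15)w + 8
  (-1)·L_2(w) = -(1/24)w^2 - (1/24)w + 1/4
Adding term by term: -w^2 + 4w + 4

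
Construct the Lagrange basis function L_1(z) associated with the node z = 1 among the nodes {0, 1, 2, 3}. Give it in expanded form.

L_1(z) = (1/2)z^3 - (5/2)z^2 + 3z

L_1(z) = z(z - 2)(z - 3) / [(1)·(-1)·(-2)]
       = (z^3 - 5z^2 + 6z) / (2)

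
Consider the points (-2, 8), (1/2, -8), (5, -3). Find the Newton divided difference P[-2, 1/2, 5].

P[-2,1/2] = (-8 - 8) / (1/2 - (-2)) = -32/5
P[1/2,5] = (-3 - (-8)) / (5 - 1/2) = 10/9
P[-2,1/2,5] = (10/9 - (-32/5)) / (5 - (-2)) = 338/315

338/315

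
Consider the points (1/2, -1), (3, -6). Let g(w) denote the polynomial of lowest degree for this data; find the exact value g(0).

0

L_0(0) = (-3)/[(-5/2)] = 6/5
L_1(0) = (-1/2)/[(5/2)] = -1/5
Sum: (-1)·(6/5) + (-6)·(-1/5) = 0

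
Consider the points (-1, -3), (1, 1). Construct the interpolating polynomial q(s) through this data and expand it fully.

q(s) = 2s - 1

L_0(s) = (s - 1) / [-2] = -(1/2)s + 1/2
L_1(s) = (s + 1) / [2] = (1/2)s + 1/2
q(s) = (-3)·L_0 + 1·L_1
  (-3)·L_0(s) = (3/2)s - 3/2
  1·L_1(s) = (1/2)s + 1/2
Adding term by term: 2s - 1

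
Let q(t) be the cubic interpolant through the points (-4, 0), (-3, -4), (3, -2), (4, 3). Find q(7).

Evaluate each Lagrange basis at t = 7:
L_0(7) = (10)·(4)·(3)/[(-1)·(-7)·(-8)] = -15/7
L_1(7) = (11)·(4)·(3)/[(1)·(-6)·(-7)] = 22/7
L_2(7) = (11)·(10)·(3)/[(7)·(6)·(-1)] = -55/7
L_3(7) = (11)·(10)·(4)/[(8)·(7)·(1)] = 55/7
Sum: 0 + (-4)·(22/7) + (-2)·(-55/7) + 3·(55/7) = 187/7

187/7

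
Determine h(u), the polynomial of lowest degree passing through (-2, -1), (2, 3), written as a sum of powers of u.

h(u) = u + 1

Build the Lagrange basis polynomials:
L_0(u) = (u - 2) / [-4] = -(1/4)u + 1/2
L_1(u) = (u + 2) / [4] = (1/4)u + 1/2
h(u) = (-1)·L_0 + 3·L_1
  (-1)·L_0(u) = (1/4)u - 1/2
  3·L_1(u) = (3/4)u + 3/2
Adding term by term: u + 1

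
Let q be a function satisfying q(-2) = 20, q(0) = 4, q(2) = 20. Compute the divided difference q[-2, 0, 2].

q[-2,0] = (4 - 20) / (0 - (-2)) = -8
q[0,2] = (20 - 4) / (2 - 0) = 8
q[-2,0,2] = (8 - (-8)) / (2 - (-2)) = 4

4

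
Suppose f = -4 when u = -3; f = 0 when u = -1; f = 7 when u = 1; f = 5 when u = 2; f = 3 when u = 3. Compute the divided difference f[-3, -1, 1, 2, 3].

f[-3,-1] = (0 - (-4)) / (-1 - (-3)) = 2
f[-1,1] = (7 - 0) / (1 - (-1)) = 7/2
f[1,2] = (5 - 7) / (2 - 1) = -2
f[2,3] = (3 - 5) / (3 - 2) = -2
f[-3,-1,1] = (7/2 - 2) / (1 - (-3)) = 3/8
f[-1,1,2] = (-2 - 7/2) / (2 - (-1)) = -11/6
f[1,2,3] = (-2 - (-2)) / (3 - 1) = 0
f[-3,-1,1,2] = (-11/6 - 3/8) / (2 - (-3)) = -53/120
f[-1,1,2,3] = (0 - (-11/6)) / (3 - (-1)) = 11/24
f[-3,-1,1,2,3] = (11/24 - (-53/120)) / (3 - (-3)) = 3/20

3/20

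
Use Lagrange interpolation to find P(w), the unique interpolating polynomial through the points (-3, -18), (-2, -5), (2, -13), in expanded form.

Build the Lagrange basis polynomials:
L_0(w) = (w + 2)(w - 2) / [5] = (1/5)w^2 - 4/5
L_1(w) = (w + 3)(w - 2) / [-4] = -(1/4)w^2 - (1/4)w + 3/2
L_2(w) = (w + 3)(w + 2) / [20] = (1/20)w^2 + (1/4)w + 3/10
P(w) = (-18)·L_0 + (-5)·L_1 + (-13)·L_2
  (-18)·L_0(w) = -(18/5)w^2 + 72/5
  (-5)·L_1(w) = (5/4)w^2 + (5/4)w - 15/2
  (-13)·L_2(w) = -(13/20)w^2 - (13/4)w - 39/10
Adding term by term: -3w^2 - 2w + 3

P(w) = -3w^2 - 2w + 3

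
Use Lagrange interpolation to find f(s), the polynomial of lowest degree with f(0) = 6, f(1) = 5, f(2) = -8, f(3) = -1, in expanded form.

f(s) = (16/3)s^3 - 22s^2 + (47/3)s + 6

Build the Lagrange basis polynomials:
L_0(s) = (s - 1)(s - 2)(s - 3) / [-6] = -(1/6)s^3 + s^2 - (11/6)s + 1
L_1(s) = s(s - 2)(s - 3) / [2] = (1/2)s^3 - (5/2)s^2 + 3s
L_2(s) = s(s - 1)(s - 3) / [-2] = -(1/2)s^3 + 2s^2 - (3/2)s
L_3(s) = s(s - 1)(s - 2) / [6] = (1/6)s^3 - (1/2)s^2 + (1/3)s
f(s) = 6·L_0 + 5·L_1 + (-8)·L_2 + (-1)·L_3
  6·L_0(s) = -s^3 + 6s^2 - 11s + 6
  5·L_1(s) = (5/2)s^3 - (25/2)s^2 + 15s
  (-8)·L_2(s) = 4s^3 - 16s^2 + 12s
  (-1)·L_3(s) = -(1/6)s^3 + (1/2)s^2 - (1/3)s
Adding term by term: (16/3)s^3 - 22s^2 + (47/3)s + 6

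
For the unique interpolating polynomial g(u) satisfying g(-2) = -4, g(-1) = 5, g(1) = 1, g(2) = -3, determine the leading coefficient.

3/4

The leading coefficient equals the top divided difference g[-2,-1,1,2].
g[-2,-1] = (5 - (-4)) / (-1 - (-2)) = 9
g[-1,1] = (1 - 5) / (1 - (-1)) = -2
g[1,2] = (-3 - 1) / (2 - 1) = -4
g[-2,-1,1] = (-2 - 9) / (1 - (-2)) = -11/3
g[-1,1,2] = (-4 - (-2)) / (2 - (-1)) = -2/3
g[-2,-1,1,2] = (-2/3 - (-11/3)) / (2 - (-2)) = 3/4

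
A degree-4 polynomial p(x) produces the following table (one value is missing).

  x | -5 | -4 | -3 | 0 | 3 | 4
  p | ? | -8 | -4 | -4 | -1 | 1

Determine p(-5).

The 5 known values determine p uniquely (degree ≤ 4).
Evaluate each Lagrange basis at x = -5:
L_0(-5) = (-2)·(-5)·(-8)·(-9)/[(-1)·(-4)·(-7)·(-8)] = 45/14
L_1(-5) = (-1)·(-5)·(-8)·(-9)/[(1)·(-3)·(-6)·(-7)] = -20/7
L_2(-5) = (-1)·(-2)·(-8)·(-9)/[(4)·(3)·(-3)·(-4)] = 1
L_3(-5) = (-1)·(-2)·(-5)·(-9)/[(7)·(6)·(3)·(-1)] = -5/7
L_4(-5) = (-1)·(-2)·(-5)·(-8)/[(8)·(7)·(4)·(1)] = 5/14
Sum: (-8)·(45/14) + (-4)·(-20/7) + (-4)·(1) + (-1)·(-5/7) + 1·(5/14) = -241/14

-241/14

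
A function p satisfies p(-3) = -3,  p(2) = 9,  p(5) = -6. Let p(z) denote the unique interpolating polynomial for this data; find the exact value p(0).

Evaluate each Lagrange basis at z = 0:
L_0(0) = (-2)·(-5)/[(-5)·(-8)] = 1/4
L_1(0) = (3)·(-5)/[(5)·(-3)] = 1
L_2(0) = (3)·(-2)/[(8)·(3)] = -1/4
Sum: (-3)·(1/4) + 9·(1) + (-6)·(-1/4) = 39/4

39/4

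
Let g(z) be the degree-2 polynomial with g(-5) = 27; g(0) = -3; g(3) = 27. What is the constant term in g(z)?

-3

Build the Lagrange basis polynomials:
L_0(z) = z(z - 3) / [40] = (1/40)z^2 - (3/40)z
L_1(z) = (z + 5)(z - 3) / [-15] = -(1/15)z^2 - (2/15)z + 1
L_2(z) = (z + 5)z / [24] = (1/24)z^2 + (5/24)z
g(z) = 27·L_0 + (-3)·L_1 + 27·L_2
Only the constant term is needed; take it from each L_i and combine:
27·(0) + (-3)·(1) + 27·(0) = -3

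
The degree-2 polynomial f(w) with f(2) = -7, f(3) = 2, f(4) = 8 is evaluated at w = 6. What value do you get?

11

Evaluate each Lagrange basis at w = 6:
L_0(6) = (3)·(2)/[(-1)·(-2)] = 3
L_1(6) = (4)·(2)/[(1)·(-1)] = -8
L_2(6) = (4)·(3)/[(2)·(1)] = 6
Sum: (-7)·(3) + 2·(-8) + 8·(6) = 11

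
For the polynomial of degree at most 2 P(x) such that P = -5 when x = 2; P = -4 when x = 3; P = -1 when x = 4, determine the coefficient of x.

Build the Lagrange basis polynomials:
L_0(x) = (x - 3)(x - 4) / [2] = (1/2)x^2 - (7/2)x + 6
L_1(x) = (x - 2)(x - 4) / [-1] = -x^2 + 6x - 8
L_2(x) = (x - 2)(x - 3) / [2] = (1/2)x^2 - (5/2)x + 3
P(x) = (-5)·L_0 + (-4)·L_1 + (-1)·L_2
Only the coefficient of x is needed; take it from each L_i and combine:
(-5)·(-7/2) + (-4)·(6) + (-1)·(-5/2) = -4

-4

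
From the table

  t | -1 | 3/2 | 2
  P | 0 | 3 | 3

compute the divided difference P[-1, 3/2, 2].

-2/5

P[-1,3/2] = (3 - 0) / (3/2 - (-1)) = 6/5
P[3/2,2] = (3 - 3) / (2 - 3/2) = 0
P[-1,3/2,2] = (0 - 6/5) / (2 - (-1)) = -2/5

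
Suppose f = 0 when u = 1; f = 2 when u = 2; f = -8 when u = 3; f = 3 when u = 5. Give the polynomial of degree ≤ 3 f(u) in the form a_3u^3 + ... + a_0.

f(u) = (67/24)u^3 - (91/4)u^2 + (1217/24)u - 123/4

L_0(u) = (u - 2)(u - 3)(u - 5) / [-8] = -(1/8)u^3 + (5/4)u^2 - (31/8)u + 15/4
L_1(u) = (u - 1)(u - 3)(u - 5) / [3] = (1/3)u^3 - 3u^2 + (23/3)u - 5
L_2(u) = (u - 1)(u - 2)(u - 5) / [-4] = -(1/4)u^3 + 2u^2 - (17/4)u + 5/2
L_3(u) = (u - 1)(u - 2)(u - 3) / [24] = (1/24)u^3 - (1/4)u^2 + (11/24)u - 1/4
f(u) = 0·L_0 + 2·L_1 + (-8)·L_2 + 3·L_3
  0·L_0(u) = 0
  2·L_1(u) = (2/3)u^3 - 6u^2 + (46/3)u - 10
  (-8)·L_2(u) = 2u^3 - 16u^2 + 34u - 20
  3·L_3(u) = (1/8)u^3 - (3/4)u^2 + (11/8)u - 3/4
Adding term by term: (67/24)u^3 - (91/4)u^2 + (1217/24)u - 123/4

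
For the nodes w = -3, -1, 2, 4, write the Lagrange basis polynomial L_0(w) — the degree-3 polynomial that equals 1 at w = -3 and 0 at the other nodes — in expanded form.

L_0(w) = (w + 1)(w - 2)(w - 4) / [(-2)·(-5)·(-7)]
       = (w^3 - 5w^2 + 2w + 8) / (-70)

L_0(w) = -(1/70)w^3 + (1/14)w^2 - (1/35)w - 4/35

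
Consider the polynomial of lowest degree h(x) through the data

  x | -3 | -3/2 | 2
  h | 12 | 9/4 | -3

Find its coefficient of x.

-2

Build the Lagrange basis polynomials:
L_0(x) = (x + 3/2)(x - 2) / [15/2] = (2/15)x^2 - (1/15)x - 2/5
L_1(x) = (x + 3)(x - 2) / [-21/4] = -(4/21)x^2 - (4/21)x + 8/7
L_2(x) = (x + 3)(x + 3/2) / [35/2] = (2/35)x^2 + (9/35)x + 9/35
h(x) = 12·L_0 + (9/4)·L_1 + (-3)·L_2
Only the coefficient of x is needed; take it from each L_i and combine:
12·(-1/15) + (9/4)·(-4/21) + (-3)·(9/35) = -2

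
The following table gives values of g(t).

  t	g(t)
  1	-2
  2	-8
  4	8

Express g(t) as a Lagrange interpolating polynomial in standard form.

Build the Lagrange basis polynomials:
L_0(t) = (t - 2)(t - 4) / [3] = (1/3)t^2 - 2t + 8/3
L_1(t) = (t - 1)(t - 4) / [-2] = -(1/2)t^2 + (5/2)t - 2
L_2(t) = (t - 1)(t - 2) / [6] = (1/6)t^2 - (1/2)t + 1/3
g(t) = (-2)·L_0 + (-8)·L_1 + 8·L_2
  (-2)·L_0(t) = -(2/3)t^2 + 4t - 16/3
  (-8)·L_1(t) = 4t^2 - 20t + 16
  8·L_2(t) = (4/3)t^2 - 4t + 8/3
Adding term by term: (14/3)t^2 - 20t + 40/3

g(t) = (14/3)t^2 - 20t + 40/3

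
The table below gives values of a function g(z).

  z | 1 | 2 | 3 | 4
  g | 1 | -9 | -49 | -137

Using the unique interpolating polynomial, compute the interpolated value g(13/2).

-5481/8

L_0(13/2) = (9/2)·(7/2)·(5/2)/[(-1)·(-2)·(-3)] = -105/16
L_1(13/2) = (11/2)·(7/2)·(5/2)/[(1)·(-1)·(-2)] = 385/16
L_2(13/2) = (11/2)·(9/2)·(5/2)/[(2)·(1)·(-1)] = -495/16
L_3(13/2) = (11/2)·(9/2)·(7/2)/[(3)·(2)·(1)] = 231/16
Sum: 1·(-105/16) + (-9)·(385/16) + (-49)·(-495/16) + (-137)·(231/16) = -5481/8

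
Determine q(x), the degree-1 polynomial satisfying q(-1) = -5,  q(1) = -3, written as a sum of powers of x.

L_0(x) = (x - 1) / [-2] = -(1/2)x + 1/2
L_1(x) = (x + 1) / [2] = (1/2)x + 1/2
q(x) = (-5)·L_0 + (-3)·L_1
  (-5)·L_0(x) = (5/2)x - 5/2
  (-3)·L_1(x) = -(3/2)x - 3/2
Adding term by term: x - 4

q(x) = x - 4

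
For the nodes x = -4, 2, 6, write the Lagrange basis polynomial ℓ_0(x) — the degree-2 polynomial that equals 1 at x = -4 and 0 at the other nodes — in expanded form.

ℓ_0(x) = (1/60)x^2 - (2/15)x + 1/5

ℓ_0(x) = (x - 2)(x - 6) / [(-6)·(-10)]
       = (x^2 - 8x + 12) / (60)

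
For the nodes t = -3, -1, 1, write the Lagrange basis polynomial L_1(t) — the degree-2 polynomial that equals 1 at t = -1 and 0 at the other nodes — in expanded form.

L_1(t) = -(1/4)t^2 - (1/2)t + 3/4

L_1(t) = (t + 3)(t - 1) / [(2)·(-2)]
       = (t^2 + 2t - 3) / (-4)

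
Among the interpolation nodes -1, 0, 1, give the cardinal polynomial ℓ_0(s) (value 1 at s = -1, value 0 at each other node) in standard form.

ℓ_0(s) = (1/2)s^2 - (1/2)s

ℓ_0(s) = s(s - 1) / [(-1)·(-2)]
       = (s^2 - s) / (2)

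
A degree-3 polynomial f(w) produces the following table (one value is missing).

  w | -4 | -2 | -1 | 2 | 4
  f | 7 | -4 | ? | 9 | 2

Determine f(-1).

The 4 known values determine f uniquely (degree ≤ 3).
Evaluate each Lagrange basis at w = -1:
L_0(-1) = (1)·(-3)·(-5)/[(-2)·(-6)·(-8)] = -5/32
L_1(-1) = (3)·(-3)·(-5)/[(2)·(-4)·(-6)] = 15/16
L_2(-1) = (3)·(1)·(-5)/[(6)·(4)·(-2)] = 5/16
L_3(-1) = (3)·(1)·(-3)/[(8)·(6)·(2)] = -3/32
Sum: 7·(-5/32) + (-4)·(15/16) + 9·(5/16) + 2·(-3/32) = -71/32

-71/32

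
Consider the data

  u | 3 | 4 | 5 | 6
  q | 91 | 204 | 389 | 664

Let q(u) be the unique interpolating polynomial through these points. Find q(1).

Evaluate each Lagrange basis at u = 1:
L_0(1) = (-3)·(-4)·(-5)/[(-1)·(-2)·(-3)] = 10
L_1(1) = (-2)·(-4)·(-5)/[(1)·(-1)·(-2)] = -20
L_2(1) = (-2)·(-3)·(-5)/[(2)·(1)·(-1)] = 15
L_3(1) = (-2)·(-3)·(-4)/[(3)·(2)·(1)] = -4
Sum: 91·(10) + 204·(-20) + 389·(15) + 664·(-4) = 9

9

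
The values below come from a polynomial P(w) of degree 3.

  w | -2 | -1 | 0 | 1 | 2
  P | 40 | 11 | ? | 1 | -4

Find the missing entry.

The 4 known values determine P uniquely (degree ≤ 3).
Evaluate each Lagrange basis at w = 0:
L_0(0) = (1)·(-1)·(-2)/[(-1)·(-3)·(-4)] = -1/6
L_1(0) = (2)·(-1)·(-2)/[(1)·(-2)·(-3)] = 2/3
L_2(0) = (2)·(1)·(-2)/[(3)·(2)·(-1)] = 2/3
L_3(0) = (2)·(1)·(-1)/[(4)·(3)·(1)] = -1/6
Sum: 40·(-1/6) + 11·(2/3) + 1·(2/3) + (-4)·(-1/6) = 2

2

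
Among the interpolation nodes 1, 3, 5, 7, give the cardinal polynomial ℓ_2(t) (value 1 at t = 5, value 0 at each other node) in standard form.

ℓ_2(t) = (t - 1)(t - 3)(t - 7) / [(4)·(2)·(-2)]
       = (t^3 - 11t^2 + 31t - 21) / (-16)

ℓ_2(t) = -(1/16)t^3 + (11/16)t^2 - (31/16)t + 21/16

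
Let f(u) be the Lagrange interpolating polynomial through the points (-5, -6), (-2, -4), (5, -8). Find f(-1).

L_0(-1) = (1)·(-6)/[(-3)·(-10)] = -1/5
L_1(-1) = (4)·(-6)/[(3)·(-7)] = 8/7
L_2(-1) = (4)·(1)/[(10)·(7)] = 2/35
Sum: (-6)·(-1/5) + (-4)·(8/7) + (-8)·(2/35) = -134/35

-134/35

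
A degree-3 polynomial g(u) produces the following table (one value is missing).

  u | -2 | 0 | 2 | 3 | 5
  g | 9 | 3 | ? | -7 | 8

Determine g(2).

-213/35

The 4 known values determine g uniquely (degree ≤ 3).
L_0(2) = (2)·(-1)·(-3)/[(-2)·(-5)·(-7)] = -3/35
L_1(2) = (4)·(-1)·(-3)/[(2)·(-3)·(-5)] = 2/5
L_2(2) = (4)·(2)·(-3)/[(5)·(3)·(-2)] = 4/5
L_3(2) = (4)·(2)·(-1)/[(7)·(5)·(2)] = -4/35
Sum: 9·(-3/35) + 3·(2/5) + (-7)·(4/5) + 8·(-4/35) = -213/35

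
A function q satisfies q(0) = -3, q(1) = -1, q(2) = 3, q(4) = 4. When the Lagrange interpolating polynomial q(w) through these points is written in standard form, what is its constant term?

Build the Lagrange basis polynomials:
L_0(w) = (w - 1)(w - 2)(w - 4) / [-8] = -(1/8)w^3 + (7/8)w^2 - (7/4)w + 1
L_1(w) = w(w - 2)(w - 4) / [3] = (1/3)w^3 - 2w^2 + (8/3)w
L_2(w) = w(w - 1)(w - 4) / [-4] = -(1/4)w^3 + (5/4)w^2 - w
L_3(w) = w(w - 1)(w - 2) / [24] = (1/24)w^3 - (1/8)w^2 + (1/12)w
q(w) = (-3)·L_0 + (-1)·L_1 + 3·L_2 + 4·L_3
Only the constant term is needed; take it from each L_i and combine:
(-3)·(1) + (-1)·(0) + 3·(0) + 4·(0) = -3

-3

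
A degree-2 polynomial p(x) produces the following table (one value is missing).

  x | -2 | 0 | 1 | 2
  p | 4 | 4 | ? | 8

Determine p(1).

11/2

The 3 known values determine p uniquely (degree ≤ 2).
Evaluate each Lagrange basis at x = 1:
L_0(1) = (1)·(-1)/[(-2)·(-4)] = -1/8
L_1(1) = (3)·(-1)/[(2)·(-2)] = 3/4
L_2(1) = (3)·(1)/[(4)·(2)] = 3/8
Sum: 4·(-1/8) + 4·(3/4) + 8·(3/8) = 11/2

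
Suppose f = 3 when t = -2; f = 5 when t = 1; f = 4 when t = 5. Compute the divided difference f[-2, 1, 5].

f[-2,1] = (5 - 3) / (1 - (-2)) = 2/3
f[1,5] = (4 - 5) / (5 - 1) = -1/4
f[-2,1,5] = (-1/4 - 2/3) / (5 - (-2)) = -11/84

-11/84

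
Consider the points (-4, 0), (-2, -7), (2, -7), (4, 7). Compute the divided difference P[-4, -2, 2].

7/12

P[-4,-2] = (-7 - 0) / (-2 - (-4)) = -7/2
P[-2,2] = (-7 - (-7)) / (2 - (-2)) = 0
P[-4,-2,2] = (0 - (-7/2)) / (2 - (-4)) = 7/12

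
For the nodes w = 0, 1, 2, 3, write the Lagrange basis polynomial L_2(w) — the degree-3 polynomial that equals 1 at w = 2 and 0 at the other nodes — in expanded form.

L_2(w) = -(1/2)w^3 + 2w^2 - (3/2)w

L_2(w) = w(w - 1)(w - 3) / [(2)·(1)·(-1)]
       = (w^3 - 4w^2 + 3w) / (-2)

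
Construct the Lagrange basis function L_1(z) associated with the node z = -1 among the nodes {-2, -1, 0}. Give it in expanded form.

L_1(z) = (z + 2)z / [(1)·(-1)]
       = (z^2 + 2z) / (-1)

L_1(z) = -z^2 - 2z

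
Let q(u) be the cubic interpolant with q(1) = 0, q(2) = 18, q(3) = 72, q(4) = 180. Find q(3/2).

45/8

Evaluate each Lagrange basis at u = 3/2:
L_0(3/2) = (-1/2)·(-3/2)·(-5/2)/[(-1)·(-2)·(-3)] = 5/16
L_1(3/2) = (1/2)·(-3/2)·(-5/2)/[(1)·(-1)·(-2)] = 15/16
L_2(3/2) = (1/2)·(-1/2)·(-5/2)/[(2)·(1)·(-1)] = -5/16
L_3(3/2) = (1/2)·(-1/2)·(-3/2)/[(3)·(2)·(1)] = 1/16
Sum: 0 + 18·(15/16) + 72·(-5/16) + 180·(1/16) = 45/8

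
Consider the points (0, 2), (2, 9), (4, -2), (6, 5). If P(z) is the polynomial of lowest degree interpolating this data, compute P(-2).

Evaluate each Lagrange basis at z = -2:
L_0(-2) = (-4)·(-6)·(-8)/[(-2)·(-4)·(-6)] = 4
L_1(-2) = (-2)·(-6)·(-8)/[(2)·(-2)·(-4)] = -6
L_2(-2) = (-2)·(-4)·(-8)/[(4)·(2)·(-2)] = 4
L_3(-2) = (-2)·(-4)·(-6)/[(6)·(4)·(2)] = -1
Sum: 2·(4) + 9·(-6) + (-2)·(4) + 5·(-1) = -59

-59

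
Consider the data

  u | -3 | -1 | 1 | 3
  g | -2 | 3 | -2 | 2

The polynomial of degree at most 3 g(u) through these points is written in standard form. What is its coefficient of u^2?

Build the Lagrange basis polynomials:
L_0(u) = (u + 1)(u - 1)(u - 3) / [-48] = -(1/48)u^3 + (1/16)u^2 + (1/48)u - 1/16
L_1(u) = (u + 3)(u - 1)(u - 3) / [16] = (1/16)u^3 - (1/16)u^2 - (9/16)u + 9/16
L_2(u) = (u + 3)(u + 1)(u - 3) / [-16] = -(1/16)u^3 - (1/16)u^2 + (9/16)u + 9/16
L_3(u) = (u + 3)(u + 1)(u - 1) / [48] = (1/48)u^3 + (1/16)u^2 - (1/48)u - 1/16
g(u) = (-2)·L_0 + 3·L_1 + (-2)·L_2 + 2·L_3
Only the coefficient of u^2 is needed; take it from each L_i and combine:
(-2)·(1/16) + 3·(-1/16) + (-2)·(-1/16) + 2·(1/16) = -1/16

-1/16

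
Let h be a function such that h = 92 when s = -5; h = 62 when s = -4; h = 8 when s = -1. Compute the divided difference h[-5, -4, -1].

3

h[-5,-4] = (62 - 92) / (-4 - (-5)) = -30
h[-4,-1] = (8 - 62) / (-1 - (-4)) = -18
h[-5,-4,-1] = (-18 - (-30)) / (-1 - (-5)) = 3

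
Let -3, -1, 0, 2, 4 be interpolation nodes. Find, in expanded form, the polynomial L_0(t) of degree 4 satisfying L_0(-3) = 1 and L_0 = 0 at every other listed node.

L_0(t) = (t + 1)t(t - 2)(t - 4) / [(-2)·(-3)·(-5)·(-7)]
       = (t^4 - 5t^3 + 2t^2 + 8t) / (210)

L_0(t) = (1/210)t^4 - (1/42)t^3 + (1/105)t^2 + (4/105)t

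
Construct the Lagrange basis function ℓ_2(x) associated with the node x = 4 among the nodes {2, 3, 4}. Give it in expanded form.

ℓ_2(x) = (x - 2)(x - 3) / [(2)·(1)]
       = (x^2 - 5x + 6) / (2)

ℓ_2(x) = (1/2)x^2 - (5/2)x + 3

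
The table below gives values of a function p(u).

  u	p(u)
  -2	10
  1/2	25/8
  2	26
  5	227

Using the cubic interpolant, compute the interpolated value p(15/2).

Using Newton's divided-difference form:
p[-2,1/2] = (25/8 - 10) / (1/2 - (-2)) = -11/4
p[1/2,2] = (26 - 25/8) / (2 - 1/2) = 61/4
p[2,5] = (227 - 26) / (5 - 2) = 67
p[-2,1/2,2] = (61/4 - (-11/4)) / (2 - (-2)) = 9/2
p[1/2,2,5] = (67 - 61/4) / (5 - 1/2) = 23/2
p[-2,1/2,2,5] = (23/2 - 9/2) / (5 - (-2)) = 1
p(15/2) = 10 + (-11/4)·(19/2) + (9/2)·(19/2)·(7) + 1·(19/2)·(7)·(11/2) = 5191/8

5191/8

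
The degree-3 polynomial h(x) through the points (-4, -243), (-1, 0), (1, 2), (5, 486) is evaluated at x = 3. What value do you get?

L_0(3) = (4)·(2)·(-2)/[(-3)·(-5)·(-9)] = 16/135
L_1(3) = (7)·(2)·(-2)/[(3)·(-2)·(-6)] = -7/9
L_2(3) = (7)·(4)·(-2)/[(5)·(2)·(-4)] = 7/5
L_3(3) = (7)·(4)·(2)/[(9)·(6)·(4)] = 7/27
Sum: (-243)·(16/135) + 0 + 2·(7/5) + 486·(7/27) = 100

100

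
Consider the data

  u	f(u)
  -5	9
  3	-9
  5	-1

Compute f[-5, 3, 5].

5/8

f[-5,3] = (-9 - 9) / (3 - (-5)) = -9/4
f[3,5] = (-1 - (-9)) / (5 - 3) = 4
f[-5,3,5] = (4 - (-9/4)) / (5 - (-5)) = 5/8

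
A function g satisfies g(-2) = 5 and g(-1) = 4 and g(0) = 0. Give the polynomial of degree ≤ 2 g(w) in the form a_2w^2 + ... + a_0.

g(w) = -(3/2)w^2 - (11/2)w

L_0(w) = (w + 1)w / [2] = (1/2)w^2 + (1/2)w
L_1(w) = (w + 2)w / [-1] = -w^2 - 2w
L_2(w) = (w + 2)(w + 1) / [2] = (1/2)w^2 + (3/2)w + 1
g(w) = 5·L_0 + 4·L_1 + 0·L_2
  5·L_0(w) = (5/2)w^2 + (5/2)w
  4·L_1(w) = -4w^2 - 8w
  0·L_2(w) = 0
Adding term by term: -(3/2)w^2 - (11/2)w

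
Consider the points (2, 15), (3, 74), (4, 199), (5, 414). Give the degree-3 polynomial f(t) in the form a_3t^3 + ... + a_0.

Newton's divided differences:
f[2,3] = (74 - 15) / (3 - 2) = 59
f[3,4] = (199 - 74) / (4 - 3) = 125
f[4,5] = (414 - 199) / (5 - 4) = 215
f[2,3,4] = (125 - 59) / (4 - 2) = 33
f[3,4,5] = (215 - 125) / (5 - 3) = 45
f[2,3,4,5] = (45 - 33) / (5 - 2) = 4
f(t) = 15 + 59·(t - 2) + 33·(t - 2)(t - 3) + 4·(t - 2)(t - 3)(t - 4)
Expanding: f(t) = 4t^3 - 3t^2 - 2t - 1

f(t) = 4t^3 - 3t^2 - 2t - 1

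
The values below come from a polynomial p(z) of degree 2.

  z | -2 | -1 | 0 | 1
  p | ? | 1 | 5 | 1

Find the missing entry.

The 3 known values determine p uniquely (degree ≤ 2).
Evaluate each Lagrange basis at z = -2:
L_0(-2) = (-2)·(-3)/[(-1)·(-2)] = 3
L_1(-2) = (-1)·(-3)/[(1)·(-1)] = -3
L_2(-2) = (-1)·(-2)/[(2)·(1)] = 1
Sum: 1·(3) + 5·(-3) + 1·(1) = -11

-11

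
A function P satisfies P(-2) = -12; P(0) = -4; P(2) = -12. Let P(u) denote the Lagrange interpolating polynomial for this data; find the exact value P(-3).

L_0(-3) = (-3)·(-5)/[(-2)·(-4)] = 15/8
L_1(-3) = (-1)·(-5)/[(2)·(-2)] = -5/4
L_2(-3) = (-1)·(-3)/[(4)·(2)] = 3/8
Sum: (-12)·(15/8) + (-4)·(-5/4) + (-12)·(3/8) = -22

-22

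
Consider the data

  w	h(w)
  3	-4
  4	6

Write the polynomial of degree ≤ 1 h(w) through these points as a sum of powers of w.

Build the Lagrange basis polynomials:
L_0(w) = (w - 4) / [-1] = -w + 4
L_1(w) = (w - 3) / [1] = w - 3
h(w) = (-4)·L_0 + 6·L_1
  (-4)·L_0(w) = 4w - 16
  6·L_1(w) = 6w - 18
Adding term by term: 10w - 34

h(w) = 10w - 34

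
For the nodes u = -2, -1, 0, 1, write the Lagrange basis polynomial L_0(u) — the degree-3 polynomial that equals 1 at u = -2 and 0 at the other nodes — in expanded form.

L_0(u) = -(1/6)u^3 + (1/6)u

L_0(u) = (u + 1)u(u - 1) / [(-1)·(-2)·(-3)]
       = (u^3 - u) / (-6)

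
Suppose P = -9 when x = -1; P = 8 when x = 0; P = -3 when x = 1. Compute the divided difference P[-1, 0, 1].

-14

P[-1,0] = (8 - (-9)) / (0 - (-1)) = 17
P[0,1] = (-3 - 8) / (1 - 0) = -11
P[-1,0,1] = (-11 - 17) / (1 - (-1)) = -14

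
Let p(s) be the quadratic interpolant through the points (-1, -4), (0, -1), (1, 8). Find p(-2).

-1

Evaluate each Lagrange basis at s = -2:
L_0(-2) = (-2)·(-3)/[(-1)·(-2)] = 3
L_1(-2) = (-1)·(-3)/[(1)·(-1)] = -3
L_2(-2) = (-1)·(-2)/[(2)·(1)] = 1
Sum: (-4)·(3) + (-1)·(-3) + 8·(1) = -1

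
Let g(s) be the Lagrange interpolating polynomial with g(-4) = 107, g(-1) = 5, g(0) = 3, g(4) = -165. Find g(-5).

213

L_0(-5) = (-4)·(-5)·(-9)/[(-3)·(-4)·(-8)] = 15/8
L_1(-5) = (-1)·(-5)·(-9)/[(3)·(-1)·(-5)] = -3
L_2(-5) = (-1)·(-4)·(-9)/[(4)·(1)·(-4)] = 9/4
L_3(-5) = (-1)·(-4)·(-5)/[(8)·(5)·(4)] = -1/8
Sum: 107·(15/8) + 5·(-3) + 3·(9/4) + (-165)·(-1/8) = 213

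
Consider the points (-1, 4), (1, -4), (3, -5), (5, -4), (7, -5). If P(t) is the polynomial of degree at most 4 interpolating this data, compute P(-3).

L_0(-3) = (-4)·(-6)·(-8)·(-10)/[(-2)·(-4)·(-6)·(-8)] = 5
L_1(-3) = (-2)·(-6)·(-8)·(-10)/[(2)·(-2)·(-4)·(-6)] = -10
L_2(-3) = (-2)·(-4)·(-8)·(-10)/[(4)·(2)·(-2)·(-4)] = 10
L_3(-3) = (-2)·(-4)·(-6)·(-10)/[(6)·(4)·(2)·(-2)] = -5
L_4(-3) = (-2)·(-4)·(-6)·(-8)/[(8)·(6)·(4)·(2)] = 1
Sum: 4·(5) + (-4)·(-10) + (-5)·(10) + (-4)·(-5) + (-5)·(1) = 25

25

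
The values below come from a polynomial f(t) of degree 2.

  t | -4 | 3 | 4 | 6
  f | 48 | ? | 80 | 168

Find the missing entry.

48

The 3 known values determine f uniquely (degree ≤ 2).
Evaluate each Lagrange basis at t = 3:
L_0(3) = (-1)·(-3)/[(-8)·(-10)] = 3/80
L_1(3) = (7)·(-3)/[(8)·(-2)] = 21/16
L_2(3) = (7)·(-1)/[(10)·(2)] = -7/20
Sum: 48·(3/80) + 80·(21/16) + 168·(-7/20) = 48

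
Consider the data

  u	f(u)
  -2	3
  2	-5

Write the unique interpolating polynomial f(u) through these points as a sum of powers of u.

f(u) = -2u - 1

L_0(u) = (u - 2) / [-4] = -(1/4)u + 1/2
L_1(u) = (u + 2) / [4] = (1/4)u + 1/2
f(u) = 3·L_0 + (-5)·L_1
  3·L_0(u) = -(3/4)u + 3/2
  (-5)·L_1(u) = -(5/4)u - 5/2
Adding term by term: -2u - 1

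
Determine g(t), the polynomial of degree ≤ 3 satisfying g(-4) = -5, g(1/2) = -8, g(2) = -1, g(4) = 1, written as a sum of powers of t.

Build the Lagrange basis polynomials:
L_0(t) = (t - 1/2)(t - 2)(t - 4) / [-216] = -(1/216)t^3 + (13/432)t^2 - (11/216)t + 1/54
L_1(t) = (t + 4)(t - 2)(t - 4) / [189/8] = (8/189)t^3 - (16/189)t^2 - (128/189)t + 256/189
L_2(t) = (t + 4)(t - 1/2)(t - 4) / [-18] = -(1/18)t^3 + (1/36)t^2 + (8/9)t - 4/9
L_3(t) = (t + 4)(t - 1/2)(t - 2) / [56] = (1/56)t^3 + (3/112)t^2 - (9/56)t + 1/14
g(t) = (-5)·L_0 + (-8)·L_1 + (-1)·L_2 + 1·L_3
  (-5)·L_0(t) = (5/216)t^3 - (65/432)t^2 + (55/216)t - 5/54
  (-8)·L_1(t) = -(64/189)t^3 + (128/189)t^2 + (1024/189)t - 2048/189
  (-1)·L_2(t) = (1/18)t^3 - (1/36)t^2 - (8/9)t + 4/9
  1·L_3(t) = (1/56)t^3 + (3/112)t^2 - (9/56)t + 1/14
Adding term by term: -(61/252)t^3 + (265/504)t^2 + (1165/252)t - 656/63

g(t) = -(61/252)t^3 + (265/504)t^2 + (1165/252)t - 656/63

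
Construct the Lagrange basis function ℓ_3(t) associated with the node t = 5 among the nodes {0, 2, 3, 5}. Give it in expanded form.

ℓ_3(t) = (1/30)t^3 - (1/6)t^2 + (1/5)t

ℓ_3(t) = t(t - 2)(t - 3) / [(5)·(3)·(2)]
       = (t^3 - 5t^2 + 6t) / (30)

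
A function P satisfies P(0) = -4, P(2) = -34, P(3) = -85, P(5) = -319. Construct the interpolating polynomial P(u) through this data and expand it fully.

Build the Lagrange basis polynomials:
L_0(u) = (u - 2)(u - 3)(u - 5) / [-30] = -(1/30)u^3 + (1/3)u^2 - (31/30)u + 1
L_1(u) = u(u - 3)(u - 5) / [6] = (1/6)u^3 - (4/3)u^2 + (5/2)u
L_2(u) = u(u - 2)(u - 5) / [-6] = -(1/6)u^3 + (7/6)u^2 - (5/3)u
L_3(u) = u(u - 2)(u - 3) / [30] = (1/30)u^3 - (1/6)u^2 + (1/5)u
P(u) = (-4)·L_0 + (-34)·L_1 + (-85)·L_2 + (-319)·L_3
  (-4)·L_0(u) = (2/15)u^3 - (4/3)u^2 + (62/15)u - 4
  (-34)·L_1(u) = -(17/3)u^3 + (136/3)u^2 - 85u
  (-85)·L_2(u) = (85/6)u^3 - (595/6)u^2 + (425/3)u
  (-319)·L_3(u) = -(319/30)u^3 + (319/6)u^2 - (319/5)u
Adding term by term: -2u^3 - 2u^2 - 3u - 4

P(u) = -2u^3 - 2u^2 - 3u - 4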